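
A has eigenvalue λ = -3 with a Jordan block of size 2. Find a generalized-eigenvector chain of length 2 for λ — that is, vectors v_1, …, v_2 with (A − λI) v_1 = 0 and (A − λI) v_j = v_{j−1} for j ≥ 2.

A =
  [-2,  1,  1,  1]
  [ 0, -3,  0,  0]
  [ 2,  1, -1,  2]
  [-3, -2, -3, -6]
A Jordan chain for λ = -3 of length 2:
v_1 = (1, 0, 2, -3)ᵀ
v_2 = (1, 0, 0, 0)ᵀ

Let N = A − (-3)·I. We want v_2 with N^2 v_2 = 0 but N^1 v_2 ≠ 0; then v_{j-1} := N · v_j for j = 2, …, 2.

Pick v_2 = (1, 0, 0, 0)ᵀ.
Then v_1 = N · v_2 = (1, 0, 2, -3)ᵀ.

Sanity check: (A − (-3)·I) v_1 = (0, 0, 0, 0)ᵀ = 0. ✓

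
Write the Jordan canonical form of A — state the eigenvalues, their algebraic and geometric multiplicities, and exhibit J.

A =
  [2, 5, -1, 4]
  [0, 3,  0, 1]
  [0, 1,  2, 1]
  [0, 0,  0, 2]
J_2(2) ⊕ J_1(2) ⊕ J_1(3)

The characteristic polynomial is
  det(x·I − A) = x^4 - 9*x^3 + 30*x^2 - 44*x + 24 = (x - 3)*(x - 2)^3

Eigenvalues and multiplicities (the geometric multiplicity of λ is n − rank(A − λI), which equals the number of Jordan blocks for λ):
  λ = 2: algebraic multiplicity = 3, geometric multiplicity = 2
  λ = 3: algebraic multiplicity = 1, geometric multiplicity = 1

Determining the block sizes for each eigenvalue:
  λ = 2: 2 blocks summing to 3 forces exactly one block of size 2 and the rest size 1 → block sizes [2, 1]
  λ = 3: one block (gm = 1), so the single block has size am = 1 → block sizes [1]

Assembling the blocks gives a Jordan form
J =
  [2, 1, 0, 0]
  [0, 2, 0, 0]
  [0, 0, 2, 0]
  [0, 0, 0, 3]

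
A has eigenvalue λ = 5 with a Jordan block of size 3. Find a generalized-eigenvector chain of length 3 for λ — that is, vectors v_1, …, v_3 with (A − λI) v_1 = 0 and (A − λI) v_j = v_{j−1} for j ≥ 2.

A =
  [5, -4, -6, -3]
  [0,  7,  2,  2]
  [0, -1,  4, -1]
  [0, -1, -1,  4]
A Jordan chain for λ = 5 of length 3:
v_1 = (1, 0, 0, 0)ᵀ
v_2 = (-4, 2, -1, -1)ᵀ
v_3 = (0, 1, 0, 0)ᵀ

Let N = A − (5)·I. We want v_3 with N^3 v_3 = 0 but N^2 v_3 ≠ 0; then v_{j-1} := N · v_j for j = 3, …, 2.

Pick v_3 = (0, 1, 0, 0)ᵀ.
Then v_2 = N · v_3 = (-4, 2, -1, -1)ᵀ.
Then v_1 = N · v_2 = (1, 0, 0, 0)ᵀ.

Sanity check: (A − (5)·I) v_1 = (0, 0, 0, 0)ᵀ = 0. ✓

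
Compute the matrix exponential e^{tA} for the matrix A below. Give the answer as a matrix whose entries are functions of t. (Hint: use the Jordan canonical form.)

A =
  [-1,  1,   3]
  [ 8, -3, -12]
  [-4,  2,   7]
e^{tA} =
  [-2*t*exp(t) + exp(t), t*exp(t), 3*t*exp(t)]
  [8*t*exp(t), -4*t*exp(t) + exp(t), -12*t*exp(t)]
  [-4*t*exp(t), 2*t*exp(t), 6*t*exp(t) + exp(t)]

Strategy: write A = P · J · P⁻¹ where J is a Jordan canonical form, so e^{tA} = P · e^{tJ} · P⁻¹, and e^{tJ} can be computed block-by-block.

A has Jordan form
J =
  [1, 1, 0]
  [0, 1, 0]
  [0, 0, 1]
(up to reordering of blocks).

Per-block formulas:
  For a 2×2 Jordan block J_2(1): exp(t · J_2(1)) = e^(1t)·(I + t·N), where N is the 2×2 nilpotent shift.
  For a 1×1 block at λ = 1: exp(t · [1]) = [e^(1t)].

After assembling e^{tJ} and conjugating by P, we get:

e^{tA} =
  [-2*t*exp(t) + exp(t), t*exp(t), 3*t*exp(t)]
  [8*t*exp(t), -4*t*exp(t) + exp(t), -12*t*exp(t)]
  [-4*t*exp(t), 2*t*exp(t), 6*t*exp(t) + exp(t)]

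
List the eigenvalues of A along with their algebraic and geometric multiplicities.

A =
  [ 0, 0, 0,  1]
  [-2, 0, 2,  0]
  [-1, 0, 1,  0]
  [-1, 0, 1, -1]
λ = 0: alg = 4, geom = 2

Step 1 — factor the characteristic polynomial to read off the algebraic multiplicities:
  χ_A(x) = x^4

Step 2 — compute geometric multiplicities via the rank-nullity identity g(λ) = n − rank(A − λI):
  rank(A − (0)·I) = 2, so dim ker(A − (0)·I) = n − 2 = 2

Summary:
  λ = 0: algebraic multiplicity = 4, geometric multiplicity = 2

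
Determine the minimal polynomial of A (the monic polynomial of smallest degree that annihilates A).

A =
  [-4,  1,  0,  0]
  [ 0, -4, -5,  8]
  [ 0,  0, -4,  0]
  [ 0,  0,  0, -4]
x^3 + 12*x^2 + 48*x + 64

The characteristic polynomial is χ_A(x) = (x + 4)^4, so the eigenvalues are known. The minimal polynomial is
  m_A(x) = Π_λ (x − λ)^{k_λ}
where k_λ is the size of the *largest* Jordan block for λ (equivalently, the smallest k with (A − λI)^k v = 0 for every generalised eigenvector v of λ).

  λ = -4: largest Jordan block has size 3, contributing (x + 4)^3

So m_A(x) = (x + 4)^3 = x^3 + 12*x^2 + 48*x + 64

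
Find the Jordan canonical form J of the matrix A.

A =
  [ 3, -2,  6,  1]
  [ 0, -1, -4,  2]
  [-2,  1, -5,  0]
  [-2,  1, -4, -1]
J_3(-1) ⊕ J_1(-1)

The characteristic polynomial is
  det(x·I − A) = x^4 + 4*x^3 + 6*x^2 + 4*x + 1 = (x + 1)^4

Eigenvalues and multiplicities (the geometric multiplicity of λ is n − rank(A − λI), which equals the number of Jordan blocks for λ):
  λ = -1: algebraic multiplicity = 4, geometric multiplicity = 2

Determining the block sizes for each eigenvalue:
  λ = -1: with am = 4 and gm = 2, the partition is not yet determined (e.g. several partitions of 4 into 2 parts exist). Let N = A − (-1)·I. Computing rank(N^1) = 2, rank(N^2) = 1, rank(N^3) = 0; the number of blocks of size ≥ j is rank(N^{j−1}) − rank(N^j), giving [2, 1, 1]. So we have 1 block(s) of size 3, 1 block(s) of size 1 → block sizes [3, 1]

Assembling the blocks gives a Jordan form
J =
  [-1,  1,  0,  0]
  [ 0, -1,  1,  0]
  [ 0,  0, -1,  0]
  [ 0,  0,  0, -1]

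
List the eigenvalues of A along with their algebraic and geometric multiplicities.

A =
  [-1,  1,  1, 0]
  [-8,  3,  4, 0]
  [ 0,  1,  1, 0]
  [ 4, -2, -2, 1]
λ = 1: alg = 4, geom = 2

Step 1 — factor the characteristic polynomial to read off the algebraic multiplicities:
  χ_A(x) = (x - 1)^4

Step 2 — compute geometric multiplicities via the rank-nullity identity g(λ) = n − rank(A − λI):
  rank(A − (1)·I) = 2, so dim ker(A − (1)·I) = n − 2 = 2

Summary:
  λ = 1: algebraic multiplicity = 4, geometric multiplicity = 2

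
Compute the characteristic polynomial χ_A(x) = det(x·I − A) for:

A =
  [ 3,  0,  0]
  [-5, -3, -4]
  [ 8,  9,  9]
x^3 - 9*x^2 + 27*x - 27

Expanding det(x·I − A) (e.g. by cofactor expansion or by noting that A is similar to its Jordan form J, which has the same characteristic polynomial as A) gives
  χ_A(x) = x^3 - 9*x^2 + 27*x - 27
which factors as (x - 3)^3. The eigenvalues (with algebraic multiplicities) are λ = 3 with multiplicity 3.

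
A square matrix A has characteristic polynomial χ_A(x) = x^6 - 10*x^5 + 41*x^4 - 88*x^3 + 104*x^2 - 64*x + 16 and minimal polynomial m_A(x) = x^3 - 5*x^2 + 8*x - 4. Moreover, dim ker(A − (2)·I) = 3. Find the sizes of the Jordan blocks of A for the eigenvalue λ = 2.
Block sizes for λ = 2: [2, 1, 1]

Step 1 — from the characteristic polynomial, algebraic multiplicity of λ = 2 is 4. From dim ker(A − (2)·I) = 3, there are exactly 3 Jordan blocks for λ = 2.
Step 2 — from the minimal polynomial, the factor (x − 2)^2 tells us the largest block for λ = 2 has size 2.
Step 3 — with total size 4, 3 blocks, and largest block 2, the block sizes (in nonincreasing order) are [2, 1, 1].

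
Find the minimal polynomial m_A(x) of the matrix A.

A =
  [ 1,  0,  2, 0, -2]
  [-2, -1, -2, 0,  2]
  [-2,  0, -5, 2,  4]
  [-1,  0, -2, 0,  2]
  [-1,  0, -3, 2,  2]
x^2 + x

The characteristic polynomial is χ_A(x) = x^2*(x + 1)^3, so the eigenvalues are known. The minimal polynomial is
  m_A(x) = Π_λ (x − λ)^{k_λ}
where k_λ is the size of the *largest* Jordan block for λ (equivalently, the smallest k with (A − λI)^k v = 0 for every generalised eigenvector v of λ).

  λ = -1: largest Jordan block has size 1, contributing (x + 1)
  λ = 0: largest Jordan block has size 1, contributing (x − 0)

So m_A(x) = x*(x + 1) = x^2 + x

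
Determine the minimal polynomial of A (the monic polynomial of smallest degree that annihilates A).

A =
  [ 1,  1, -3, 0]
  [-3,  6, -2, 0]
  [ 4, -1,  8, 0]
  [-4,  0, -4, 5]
x^3 - 15*x^2 + 75*x - 125

The characteristic polynomial is χ_A(x) = (x - 5)^4, so the eigenvalues are known. The minimal polynomial is
  m_A(x) = Π_λ (x − λ)^{k_λ}
where k_λ is the size of the *largest* Jordan block for λ (equivalently, the smallest k with (A − λI)^k v = 0 for every generalised eigenvector v of λ).

  λ = 5: largest Jordan block has size 3, contributing (x − 5)^3

So m_A(x) = (x - 5)^3 = x^3 - 15*x^2 + 75*x - 125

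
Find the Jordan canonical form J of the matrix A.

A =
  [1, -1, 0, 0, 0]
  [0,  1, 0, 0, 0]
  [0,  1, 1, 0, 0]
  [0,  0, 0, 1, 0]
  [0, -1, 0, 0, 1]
J_2(1) ⊕ J_1(1) ⊕ J_1(1) ⊕ J_1(1)

The characteristic polynomial is
  det(x·I − A) = x^5 - 5*x^4 + 10*x^3 - 10*x^2 + 5*x - 1 = (x - 1)^5

Eigenvalues and multiplicities (the geometric multiplicity of λ is n − rank(A − λI), which equals the number of Jordan blocks for λ):
  λ = 1: algebraic multiplicity = 5, geometric multiplicity = 4

Determining the block sizes for each eigenvalue:
  λ = 1: 4 blocks summing to 5 forces exactly one block of size 2 and the rest size 1 → block sizes [2, 1, 1, 1]

Assembling the blocks gives a Jordan form
J =
  [1, 1, 0, 0, 0]
  [0, 1, 0, 0, 0]
  [0, 0, 1, 0, 0]
  [0, 0, 0, 1, 0]
  [0, 0, 0, 0, 1]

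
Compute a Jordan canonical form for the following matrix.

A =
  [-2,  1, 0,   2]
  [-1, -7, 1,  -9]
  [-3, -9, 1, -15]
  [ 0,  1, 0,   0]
J_3(-2) ⊕ J_1(-2)

The characteristic polynomial is
  det(x·I − A) = x^4 + 8*x^3 + 24*x^2 + 32*x + 16 = (x + 2)^4

Eigenvalues and multiplicities (the geometric multiplicity of λ is n − rank(A − λI), which equals the number of Jordan blocks for λ):
  λ = -2: algebraic multiplicity = 4, geometric multiplicity = 2

Determining the block sizes for each eigenvalue:
  λ = -2: with am = 4 and gm = 2, the partition is not yet determined (e.g. several partitions of 4 into 2 parts exist). Let N = A − (-2)·I. Computing rank(N^1) = 2, rank(N^2) = 1, rank(N^3) = 0; the number of blocks of size ≥ j is rank(N^{j−1}) − rank(N^j), giving [2, 1, 1]. So we have 1 block(s) of size 3, 1 block(s) of size 1 → block sizes [3, 1]

Assembling the blocks gives a Jordan form
J =
  [-2,  1,  0,  0]
  [ 0, -2,  1,  0]
  [ 0,  0, -2,  0]
  [ 0,  0,  0, -2]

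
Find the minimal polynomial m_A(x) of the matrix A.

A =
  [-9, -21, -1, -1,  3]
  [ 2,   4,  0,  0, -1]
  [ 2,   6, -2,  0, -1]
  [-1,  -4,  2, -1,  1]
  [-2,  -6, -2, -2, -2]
x^3 + 6*x^2 + 12*x + 8

The characteristic polynomial is χ_A(x) = (x + 2)^5, so the eigenvalues are known. The minimal polynomial is
  m_A(x) = Π_λ (x − λ)^{k_λ}
where k_λ is the size of the *largest* Jordan block for λ (equivalently, the smallest k with (A − λI)^k v = 0 for every generalised eigenvector v of λ).

  λ = -2: largest Jordan block has size 3, contributing (x + 2)^3

So m_A(x) = (x + 2)^3 = x^3 + 6*x^2 + 12*x + 8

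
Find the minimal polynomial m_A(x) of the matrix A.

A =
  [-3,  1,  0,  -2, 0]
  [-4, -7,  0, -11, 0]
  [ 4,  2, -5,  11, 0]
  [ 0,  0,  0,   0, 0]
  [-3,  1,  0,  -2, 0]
x^3 + 10*x^2 + 25*x

The characteristic polynomial is χ_A(x) = x^2*(x + 5)^3, so the eigenvalues are known. The minimal polynomial is
  m_A(x) = Π_λ (x − λ)^{k_λ}
where k_λ is the size of the *largest* Jordan block for λ (equivalently, the smallest k with (A − λI)^k v = 0 for every generalised eigenvector v of λ).

  λ = -5: largest Jordan block has size 2, contributing (x + 5)^2
  λ = 0: largest Jordan block has size 1, contributing (x − 0)

So m_A(x) = x*(x + 5)^2 = x^3 + 10*x^2 + 25*x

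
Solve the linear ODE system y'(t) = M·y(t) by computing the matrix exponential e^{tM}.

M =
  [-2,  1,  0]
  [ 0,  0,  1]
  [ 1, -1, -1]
e^{tM} =
  [t^2*exp(-t)/2 - t*exp(-t) + exp(-t), t*exp(-t), t^2*exp(-t)/2]
  [t^2*exp(-t)/2, t*exp(-t) + exp(-t), t^2*exp(-t)/2 + t*exp(-t)]
  [-t^2*exp(-t)/2 + t*exp(-t), -t*exp(-t), -t^2*exp(-t)/2 + exp(-t)]

Strategy: write M = P · J · P⁻¹ where J is a Jordan canonical form, so e^{tM} = P · e^{tJ} · P⁻¹, and e^{tJ} can be computed block-by-block.

M has Jordan form
J =
  [-1,  1,  0]
  [ 0, -1,  1]
  [ 0,  0, -1]
(up to reordering of blocks).

Per-block formulas:
  For a 3×3 Jordan block J_3(-1): exp(t · J_3(-1)) = e^(-1t)·(I + t·N + (t^2/2)·N^2), where N is the 3×3 nilpotent shift.

After assembling e^{tJ} and conjugating by P, we get:

e^{tM} =
  [t^2*exp(-t)/2 - t*exp(-t) + exp(-t), t*exp(-t), t^2*exp(-t)/2]
  [t^2*exp(-t)/2, t*exp(-t) + exp(-t), t^2*exp(-t)/2 + t*exp(-t)]
  [-t^2*exp(-t)/2 + t*exp(-t), -t*exp(-t), -t^2*exp(-t)/2 + exp(-t)]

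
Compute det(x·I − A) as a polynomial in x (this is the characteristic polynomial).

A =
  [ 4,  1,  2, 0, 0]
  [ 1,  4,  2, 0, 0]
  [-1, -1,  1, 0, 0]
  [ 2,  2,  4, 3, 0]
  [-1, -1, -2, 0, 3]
x^5 - 15*x^4 + 90*x^3 - 270*x^2 + 405*x - 243

Expanding det(x·I − A) (e.g. by cofactor expansion or by noting that A is similar to its Jordan form J, which has the same characteristic polynomial as A) gives
  χ_A(x) = x^5 - 15*x^4 + 90*x^3 - 270*x^2 + 405*x - 243
which factors as (x - 3)^5. The eigenvalues (with algebraic multiplicities) are λ = 3 with multiplicity 5.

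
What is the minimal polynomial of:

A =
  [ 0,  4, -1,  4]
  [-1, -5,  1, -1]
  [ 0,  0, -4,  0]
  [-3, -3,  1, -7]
x^3 + 12*x^2 + 48*x + 64

The characteristic polynomial is χ_A(x) = (x + 4)^4, so the eigenvalues are known. The minimal polynomial is
  m_A(x) = Π_λ (x − λ)^{k_λ}
where k_λ is the size of the *largest* Jordan block for λ (equivalently, the smallest k with (A − λI)^k v = 0 for every generalised eigenvector v of λ).

  λ = -4: largest Jordan block has size 3, contributing (x + 4)^3

So m_A(x) = (x + 4)^3 = x^3 + 12*x^2 + 48*x + 64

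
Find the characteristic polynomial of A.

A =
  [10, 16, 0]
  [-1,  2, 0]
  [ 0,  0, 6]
x^3 - 18*x^2 + 108*x - 216

Expanding det(x·I − A) (e.g. by cofactor expansion or by noting that A is similar to its Jordan form J, which has the same characteristic polynomial as A) gives
  χ_A(x) = x^3 - 18*x^2 + 108*x - 216
which factors as (x - 6)^3. The eigenvalues (with algebraic multiplicities) are λ = 6 with multiplicity 3.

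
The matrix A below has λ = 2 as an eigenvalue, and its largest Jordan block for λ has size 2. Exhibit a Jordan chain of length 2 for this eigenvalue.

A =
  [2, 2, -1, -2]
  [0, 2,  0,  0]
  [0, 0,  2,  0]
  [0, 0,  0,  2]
A Jordan chain for λ = 2 of length 2:
v_1 = (2, 0, 0, 0)ᵀ
v_2 = (0, 1, 0, 0)ᵀ

Let N = A − (2)·I. We want v_2 with N^2 v_2 = 0 but N^1 v_2 ≠ 0; then v_{j-1} := N · v_j for j = 2, …, 2.

Pick v_2 = (0, 1, 0, 0)ᵀ.
Then v_1 = N · v_2 = (2, 0, 0, 0)ᵀ.

Sanity check: (A − (2)·I) v_1 = (0, 0, 0, 0)ᵀ = 0. ✓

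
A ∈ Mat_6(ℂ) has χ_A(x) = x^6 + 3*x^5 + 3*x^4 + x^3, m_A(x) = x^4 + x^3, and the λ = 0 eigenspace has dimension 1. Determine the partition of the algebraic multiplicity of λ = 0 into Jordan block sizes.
Block sizes for λ = 0: [3]

Step 1 — from the characteristic polynomial, algebraic multiplicity of λ = 0 is 3. From dim ker(A − (0)·I) = 1, there are exactly 1 Jordan blocks for λ = 0.
Step 2 — from the minimal polynomial, the factor (x − 0)^3 tells us the largest block for λ = 0 has size 3.
Step 3 — with total size 3, 1 blocks, and largest block 3, the block sizes (in nonincreasing order) are [3].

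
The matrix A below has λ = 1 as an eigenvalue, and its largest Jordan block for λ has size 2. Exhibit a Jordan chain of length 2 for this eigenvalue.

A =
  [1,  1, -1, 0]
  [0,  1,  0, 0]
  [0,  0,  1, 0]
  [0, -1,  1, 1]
A Jordan chain for λ = 1 of length 2:
v_1 = (1, 0, 0, -1)ᵀ
v_2 = (0, 1, 0, 0)ᵀ

Let N = A − (1)·I. We want v_2 with N^2 v_2 = 0 but N^1 v_2 ≠ 0; then v_{j-1} := N · v_j for j = 2, …, 2.

Pick v_2 = (0, 1, 0, 0)ᵀ.
Then v_1 = N · v_2 = (1, 0, 0, -1)ᵀ.

Sanity check: (A − (1)·I) v_1 = (0, 0, 0, 0)ᵀ = 0. ✓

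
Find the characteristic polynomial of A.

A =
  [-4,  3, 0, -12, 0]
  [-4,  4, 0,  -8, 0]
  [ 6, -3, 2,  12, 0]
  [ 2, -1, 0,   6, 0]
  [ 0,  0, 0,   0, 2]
x^5 - 10*x^4 + 40*x^3 - 80*x^2 + 80*x - 32

Expanding det(x·I − A) (e.g. by cofactor expansion or by noting that A is similar to its Jordan form J, which has the same characteristic polynomial as A) gives
  χ_A(x) = x^5 - 10*x^4 + 40*x^3 - 80*x^2 + 80*x - 32
which factors as (x - 2)^5. The eigenvalues (with algebraic multiplicities) are λ = 2 with multiplicity 5.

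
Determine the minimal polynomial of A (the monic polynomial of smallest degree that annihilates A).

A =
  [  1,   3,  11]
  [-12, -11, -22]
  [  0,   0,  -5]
x^2 + 10*x + 25

The characteristic polynomial is χ_A(x) = (x + 5)^3, so the eigenvalues are known. The minimal polynomial is
  m_A(x) = Π_λ (x − λ)^{k_λ}
where k_λ is the size of the *largest* Jordan block for λ (equivalently, the smallest k with (A − λI)^k v = 0 for every generalised eigenvector v of λ).

  λ = -5: largest Jordan block has size 2, contributing (x + 5)^2

So m_A(x) = (x + 5)^2 = x^2 + 10*x + 25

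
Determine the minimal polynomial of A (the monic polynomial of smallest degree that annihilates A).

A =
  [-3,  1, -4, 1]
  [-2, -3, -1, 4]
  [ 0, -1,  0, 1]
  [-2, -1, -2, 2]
x^3 + 3*x^2 + 3*x + 1

The characteristic polynomial is χ_A(x) = (x + 1)^4, so the eigenvalues are known. The minimal polynomial is
  m_A(x) = Π_λ (x − λ)^{k_λ}
where k_λ is the size of the *largest* Jordan block for λ (equivalently, the smallest k with (A − λI)^k v = 0 for every generalised eigenvector v of λ).

  λ = -1: largest Jordan block has size 3, contributing (x + 1)^3

So m_A(x) = (x + 1)^3 = x^3 + 3*x^2 + 3*x + 1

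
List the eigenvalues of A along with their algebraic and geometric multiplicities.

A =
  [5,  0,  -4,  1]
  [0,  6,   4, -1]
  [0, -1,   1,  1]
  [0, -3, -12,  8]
λ = 5: alg = 4, geom = 2

Step 1 — factor the characteristic polynomial to read off the algebraic multiplicities:
  χ_A(x) = (x - 5)^4

Step 2 — compute geometric multiplicities via the rank-nullity identity g(λ) = n − rank(A − λI):
  rank(A − (5)·I) = 2, so dim ker(A − (5)·I) = n − 2 = 2

Summary:
  λ = 5: algebraic multiplicity = 4, geometric multiplicity = 2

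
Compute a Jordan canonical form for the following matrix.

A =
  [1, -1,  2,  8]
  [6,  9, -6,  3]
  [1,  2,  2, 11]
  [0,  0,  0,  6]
J_2(3) ⊕ J_1(6) ⊕ J_1(6)

The characteristic polynomial is
  det(x·I − A) = x^4 - 18*x^3 + 117*x^2 - 324*x + 324 = (x - 6)^2*(x - 3)^2

Eigenvalues and multiplicities (the geometric multiplicity of λ is n − rank(A − λI), which equals the number of Jordan blocks for λ):
  λ = 3: algebraic multiplicity = 2, geometric multiplicity = 1
  λ = 6: algebraic multiplicity = 2, geometric multiplicity = 2

Determining the block sizes for each eigenvalue:
  λ = 3: one block (gm = 1), so the single block has size am = 2 → block sizes [2]
  λ = 6: gm = am = 2, so every block has size 1 → block sizes [1, 1]

Assembling the blocks gives a Jordan form
J =
  [3, 1, 0, 0]
  [0, 3, 0, 0]
  [0, 0, 6, 0]
  [0, 0, 0, 6]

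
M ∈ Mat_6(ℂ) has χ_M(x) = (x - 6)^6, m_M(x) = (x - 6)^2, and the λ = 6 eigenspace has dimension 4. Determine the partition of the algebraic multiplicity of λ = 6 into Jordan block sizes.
Block sizes for λ = 6: [2, 2, 1, 1]

Step 1 — from the characteristic polynomial, algebraic multiplicity of λ = 6 is 6. From dim ker(M − (6)·I) = 4, there are exactly 4 Jordan blocks for λ = 6.
Step 2 — from the minimal polynomial, the factor (x − 6)^2 tells us the largest block for λ = 6 has size 2.
Step 3 — with total size 6, 4 blocks, and largest block 2, the block sizes (in nonincreasing order) are [2, 2, 1, 1].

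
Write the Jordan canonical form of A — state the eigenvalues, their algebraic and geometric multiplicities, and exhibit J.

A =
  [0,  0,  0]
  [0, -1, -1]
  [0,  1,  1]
J_2(0) ⊕ J_1(0)

The characteristic polynomial is
  det(x·I − A) = x^3

Eigenvalues and multiplicities (the geometric multiplicity of λ is n − rank(A − λI), which equals the number of Jordan blocks for λ):
  λ = 0: algebraic multiplicity = 3, geometric multiplicity = 2

Determining the block sizes for each eigenvalue:
  λ = 0: 2 blocks summing to 3 forces exactly one block of size 2 and the rest size 1 → block sizes [2, 1]

Assembling the blocks gives a Jordan form
J =
  [0, 1, 0]
  [0, 0, 0]
  [0, 0, 0]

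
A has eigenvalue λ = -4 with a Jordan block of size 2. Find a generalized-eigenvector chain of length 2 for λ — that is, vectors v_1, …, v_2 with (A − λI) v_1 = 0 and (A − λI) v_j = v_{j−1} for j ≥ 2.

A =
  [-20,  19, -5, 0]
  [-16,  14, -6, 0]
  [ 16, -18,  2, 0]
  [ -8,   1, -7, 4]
A Jordan chain for λ = -4 of length 2:
v_1 = (-3, -2, 2, -1)ᵀ
v_2 = (2, 1, -2, 0)ᵀ

Let N = A − (-4)·I. We want v_2 with N^2 v_2 = 0 but N^1 v_2 ≠ 0; then v_{j-1} := N · v_j for j = 2, …, 2.

Pick v_2 = (2, 1, -2, 0)ᵀ.
Then v_1 = N · v_2 = (-3, -2, 2, -1)ᵀ.

Sanity check: (A − (-4)·I) v_1 = (0, 0, 0, 0)ᵀ = 0. ✓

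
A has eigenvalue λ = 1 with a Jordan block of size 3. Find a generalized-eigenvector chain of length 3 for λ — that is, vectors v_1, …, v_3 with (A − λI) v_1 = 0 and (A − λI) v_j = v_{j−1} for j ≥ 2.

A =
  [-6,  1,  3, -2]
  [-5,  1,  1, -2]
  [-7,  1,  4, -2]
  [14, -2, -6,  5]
A Jordan chain for λ = 1 of length 3:
v_1 = (-5, 0, -5, 10)ᵀ
v_2 = (-7, -5, -7, 14)ᵀ
v_3 = (1, 0, 0, 0)ᵀ

Let N = A − (1)·I. We want v_3 with N^3 v_3 = 0 but N^2 v_3 ≠ 0; then v_{j-1} := N · v_j for j = 3, …, 2.

Pick v_3 = (1, 0, 0, 0)ᵀ.
Then v_2 = N · v_3 = (-7, -5, -7, 14)ᵀ.
Then v_1 = N · v_2 = (-5, 0, -5, 10)ᵀ.

Sanity check: (A − (1)·I) v_1 = (0, 0, 0, 0)ᵀ = 0. ✓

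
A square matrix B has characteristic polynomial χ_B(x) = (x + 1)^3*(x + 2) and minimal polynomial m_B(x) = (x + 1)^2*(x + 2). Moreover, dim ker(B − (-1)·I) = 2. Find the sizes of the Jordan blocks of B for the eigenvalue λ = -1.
Block sizes for λ = -1: [2, 1]

Step 1 — from the characteristic polynomial, algebraic multiplicity of λ = -1 is 3. From dim ker(B − (-1)·I) = 2, there are exactly 2 Jordan blocks for λ = -1.
Step 2 — from the minimal polynomial, the factor (x + 1)^2 tells us the largest block for λ = -1 has size 2.
Step 3 — with total size 3, 2 blocks, and largest block 2, the block sizes (in nonincreasing order) are [2, 1].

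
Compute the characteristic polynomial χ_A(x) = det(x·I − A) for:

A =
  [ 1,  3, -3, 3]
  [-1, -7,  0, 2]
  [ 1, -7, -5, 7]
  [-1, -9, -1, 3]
x^4 + 8*x^3 + 24*x^2 + 32*x + 16

Expanding det(x·I − A) (e.g. by cofactor expansion or by noting that A is similar to its Jordan form J, which has the same characteristic polynomial as A) gives
  χ_A(x) = x^4 + 8*x^3 + 24*x^2 + 32*x + 16
which factors as (x + 2)^4. The eigenvalues (with algebraic multiplicities) are λ = -2 with multiplicity 4.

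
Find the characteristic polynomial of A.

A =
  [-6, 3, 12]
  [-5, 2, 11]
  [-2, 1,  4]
x^3

Expanding det(x·I − A) (e.g. by cofactor expansion or by noting that A is similar to its Jordan form J, which has the same characteristic polynomial as A) gives
  χ_A(x) = x^3
which factors as x^3. The eigenvalues (with algebraic multiplicities) are λ = 0 with multiplicity 3.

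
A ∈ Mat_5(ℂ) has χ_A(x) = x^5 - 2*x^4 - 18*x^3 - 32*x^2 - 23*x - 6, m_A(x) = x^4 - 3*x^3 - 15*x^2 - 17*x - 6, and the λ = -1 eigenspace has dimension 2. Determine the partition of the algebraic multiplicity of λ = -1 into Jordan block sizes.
Block sizes for λ = -1: [3, 1]

Step 1 — from the characteristic polynomial, algebraic multiplicity of λ = -1 is 4. From dim ker(A − (-1)·I) = 2, there are exactly 2 Jordan blocks for λ = -1.
Step 2 — from the minimal polynomial, the factor (x + 1)^3 tells us the largest block for λ = -1 has size 3.
Step 3 — with total size 4, 2 blocks, and largest block 3, the block sizes (in nonincreasing order) are [3, 1].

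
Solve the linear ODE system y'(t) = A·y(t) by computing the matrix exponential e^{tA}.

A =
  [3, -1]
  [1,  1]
e^{tA} =
  [t*exp(2*t) + exp(2*t), -t*exp(2*t)]
  [t*exp(2*t), -t*exp(2*t) + exp(2*t)]

Strategy: write A = P · J · P⁻¹ where J is a Jordan canonical form, so e^{tA} = P · e^{tJ} · P⁻¹, and e^{tJ} can be computed block-by-block.

A has Jordan form
J =
  [2, 1]
  [0, 2]
(up to reordering of blocks).

Per-block formulas:
  For a 2×2 Jordan block J_2(2): exp(t · J_2(2)) = e^(2t)·(I + t·N), where N is the 2×2 nilpotent shift.

After assembling e^{tJ} and conjugating by P, we get:

e^{tA} =
  [t*exp(2*t) + exp(2*t), -t*exp(2*t)]
  [t*exp(2*t), -t*exp(2*t) + exp(2*t)]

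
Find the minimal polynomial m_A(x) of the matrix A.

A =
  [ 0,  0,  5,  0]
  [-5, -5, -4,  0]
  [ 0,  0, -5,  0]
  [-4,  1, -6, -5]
x^4 + 15*x^3 + 75*x^2 + 125*x

The characteristic polynomial is χ_A(x) = x*(x + 5)^3, so the eigenvalues are known. The minimal polynomial is
  m_A(x) = Π_λ (x − λ)^{k_λ}
where k_λ is the size of the *largest* Jordan block for λ (equivalently, the smallest k with (A − λI)^k v = 0 for every generalised eigenvector v of λ).

  λ = -5: largest Jordan block has size 3, contributing (x + 5)^3
  λ = 0: largest Jordan block has size 1, contributing (x − 0)

So m_A(x) = x*(x + 5)^3 = x^4 + 15*x^3 + 75*x^2 + 125*x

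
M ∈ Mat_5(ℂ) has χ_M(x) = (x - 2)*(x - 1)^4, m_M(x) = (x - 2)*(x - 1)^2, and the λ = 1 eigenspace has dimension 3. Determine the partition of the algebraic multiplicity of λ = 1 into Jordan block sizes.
Block sizes for λ = 1: [2, 1, 1]

Step 1 — from the characteristic polynomial, algebraic multiplicity of λ = 1 is 4. From dim ker(M − (1)·I) = 3, there are exactly 3 Jordan blocks for λ = 1.
Step 2 — from the minimal polynomial, the factor (x − 1)^2 tells us the largest block for λ = 1 has size 2.
Step 3 — with total size 4, 3 blocks, and largest block 2, the block sizes (in nonincreasing order) are [2, 1, 1].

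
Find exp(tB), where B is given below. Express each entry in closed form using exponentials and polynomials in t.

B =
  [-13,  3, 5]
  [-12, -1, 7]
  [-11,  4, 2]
e^{tB} =
  [-5*t^2*exp(-4*t) - 9*t*exp(-4*t) + exp(-4*t), t^2*exp(-4*t) + 3*t*exp(-4*t), 3*t^2*exp(-4*t) + 5*t*exp(-4*t)]
  [-5*t^2*exp(-4*t)/2 - 12*t*exp(-4*t), t^2*exp(-4*t)/2 + 3*t*exp(-4*t) + exp(-4*t), 3*t^2*exp(-4*t)/2 + 7*t*exp(-4*t)]
  [-15*t^2*exp(-4*t)/2 - 11*t*exp(-4*t), 3*t^2*exp(-4*t)/2 + 4*t*exp(-4*t), 9*t^2*exp(-4*t)/2 + 6*t*exp(-4*t) + exp(-4*t)]

Strategy: write B = P · J · P⁻¹ where J is a Jordan canonical form, so e^{tB} = P · e^{tJ} · P⁻¹, and e^{tJ} can be computed block-by-block.

B has Jordan form
J =
  [-4,  1,  0]
  [ 0, -4,  1]
  [ 0,  0, -4]
(up to reordering of blocks).

Per-block formulas:
  For a 3×3 Jordan block J_3(-4): exp(t · J_3(-4)) = e^(-4t)·(I + t·N + (t^2/2)·N^2), where N is the 3×3 nilpotent shift.

After assembling e^{tJ} and conjugating by P, we get:

e^{tB} =
  [-5*t^2*exp(-4*t) - 9*t*exp(-4*t) + exp(-4*t), t^2*exp(-4*t) + 3*t*exp(-4*t), 3*t^2*exp(-4*t) + 5*t*exp(-4*t)]
  [-5*t^2*exp(-4*t)/2 - 12*t*exp(-4*t), t^2*exp(-4*t)/2 + 3*t*exp(-4*t) + exp(-4*t), 3*t^2*exp(-4*t)/2 + 7*t*exp(-4*t)]
  [-15*t^2*exp(-4*t)/2 - 11*t*exp(-4*t), 3*t^2*exp(-4*t)/2 + 4*t*exp(-4*t), 9*t^2*exp(-4*t)/2 + 6*t*exp(-4*t) + exp(-4*t)]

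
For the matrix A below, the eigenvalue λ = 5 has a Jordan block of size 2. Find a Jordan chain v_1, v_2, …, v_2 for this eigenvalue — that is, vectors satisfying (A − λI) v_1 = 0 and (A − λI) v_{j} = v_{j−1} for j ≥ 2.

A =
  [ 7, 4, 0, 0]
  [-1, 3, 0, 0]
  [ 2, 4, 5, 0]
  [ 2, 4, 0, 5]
A Jordan chain for λ = 5 of length 2:
v_1 = (2, -1, 2, 2)ᵀ
v_2 = (1, 0, 0, 0)ᵀ

Let N = A − (5)·I. We want v_2 with N^2 v_2 = 0 but N^1 v_2 ≠ 0; then v_{j-1} := N · v_j for j = 2, …, 2.

Pick v_2 = (1, 0, 0, 0)ᵀ.
Then v_1 = N · v_2 = (2, -1, 2, 2)ᵀ.

Sanity check: (A − (5)·I) v_1 = (0, 0, 0, 0)ᵀ = 0. ✓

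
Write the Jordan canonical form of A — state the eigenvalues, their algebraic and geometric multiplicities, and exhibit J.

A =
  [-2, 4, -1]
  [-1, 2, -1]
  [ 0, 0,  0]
J_3(0)

The characteristic polynomial is
  det(x·I − A) = x^3

Eigenvalues and multiplicities (the geometric multiplicity of λ is n − rank(A − λI), which equals the number of Jordan blocks for λ):
  λ = 0: algebraic multiplicity = 3, geometric multiplicity = 1

Determining the block sizes for each eigenvalue:
  λ = 0: one block (gm = 1), so the single block has size am = 3 → block sizes [3]

Assembling the blocks gives a Jordan form
J =
  [0, 1, 0]
  [0, 0, 1]
  [0, 0, 0]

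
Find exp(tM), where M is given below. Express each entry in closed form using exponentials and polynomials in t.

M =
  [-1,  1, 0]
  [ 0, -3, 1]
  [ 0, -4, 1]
e^{tM} =
  [exp(-t), -t^2*exp(-t) + t*exp(-t), t^2*exp(-t)/2]
  [0, -2*t*exp(-t) + exp(-t), t*exp(-t)]
  [0, -4*t*exp(-t), 2*t*exp(-t) + exp(-t)]

Strategy: write M = P · J · P⁻¹ where J is a Jordan canonical form, so e^{tM} = P · e^{tJ} · P⁻¹, and e^{tJ} can be computed block-by-block.

M has Jordan form
J =
  [-1,  1,  0]
  [ 0, -1,  1]
  [ 0,  0, -1]
(up to reordering of blocks).

Per-block formulas:
  For a 3×3 Jordan block J_3(-1): exp(t · J_3(-1)) = e^(-1t)·(I + t·N + (t^2/2)·N^2), where N is the 3×3 nilpotent shift.

After assembling e^{tJ} and conjugating by P, we get:

e^{tM} =
  [exp(-t), -t^2*exp(-t) + t*exp(-t), t^2*exp(-t)/2]
  [0, -2*t*exp(-t) + exp(-t), t*exp(-t)]
  [0, -4*t*exp(-t), 2*t*exp(-t) + exp(-t)]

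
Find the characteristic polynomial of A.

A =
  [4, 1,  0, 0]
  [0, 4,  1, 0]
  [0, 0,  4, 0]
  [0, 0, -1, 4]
x^4 - 16*x^3 + 96*x^2 - 256*x + 256

Expanding det(x·I − A) (e.g. by cofactor expansion or by noting that A is similar to its Jordan form J, which has the same characteristic polynomial as A) gives
  χ_A(x) = x^4 - 16*x^3 + 96*x^2 - 256*x + 256
which factors as (x - 4)^4. The eigenvalues (with algebraic multiplicities) are λ = 4 with multiplicity 4.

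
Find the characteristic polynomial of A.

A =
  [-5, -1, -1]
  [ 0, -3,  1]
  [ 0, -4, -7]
x^3 + 15*x^2 + 75*x + 125

Expanding det(x·I − A) (e.g. by cofactor expansion or by noting that A is similar to its Jordan form J, which has the same characteristic polynomial as A) gives
  χ_A(x) = x^3 + 15*x^2 + 75*x + 125
which factors as (x + 5)^3. The eigenvalues (with algebraic multiplicities) are λ = -5 with multiplicity 3.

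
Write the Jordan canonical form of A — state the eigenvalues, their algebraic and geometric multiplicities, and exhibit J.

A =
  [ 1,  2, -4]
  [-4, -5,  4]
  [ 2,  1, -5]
J_2(-3) ⊕ J_1(-3)

The characteristic polynomial is
  det(x·I − A) = x^3 + 9*x^2 + 27*x + 27 = (x + 3)^3

Eigenvalues and multiplicities (the geometric multiplicity of λ is n − rank(A − λI), which equals the number of Jordan blocks for λ):
  λ = -3: algebraic multiplicity = 3, geometric multiplicity = 2

Determining the block sizes for each eigenvalue:
  λ = -3: 2 blocks summing to 3 forces exactly one block of size 2 and the rest size 1 → block sizes [2, 1]

Assembling the blocks gives a Jordan form
J =
  [-3,  1,  0]
  [ 0, -3,  0]
  [ 0,  0, -3]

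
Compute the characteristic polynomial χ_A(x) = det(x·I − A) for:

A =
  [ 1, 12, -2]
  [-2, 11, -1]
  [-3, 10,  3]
x^3 - 15*x^2 + 75*x - 125

Expanding det(x·I − A) (e.g. by cofactor expansion or by noting that A is similar to its Jordan form J, which has the same characteristic polynomial as A) gives
  χ_A(x) = x^3 - 15*x^2 + 75*x - 125
which factors as (x - 5)^3. The eigenvalues (with algebraic multiplicities) are λ = 5 with multiplicity 3.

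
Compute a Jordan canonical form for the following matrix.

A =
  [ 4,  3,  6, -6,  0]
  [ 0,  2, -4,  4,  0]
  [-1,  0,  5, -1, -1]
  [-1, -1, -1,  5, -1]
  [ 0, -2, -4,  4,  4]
J_2(4) ⊕ J_2(4) ⊕ J_1(4)

The characteristic polynomial is
  det(x·I − A) = x^5 - 20*x^4 + 160*x^3 - 640*x^2 + 1280*x - 1024 = (x - 4)^5

Eigenvalues and multiplicities (the geometric multiplicity of λ is n − rank(A − λI), which equals the number of Jordan blocks for λ):
  λ = 4: algebraic multiplicity = 5, geometric multiplicity = 3

Determining the block sizes for each eigenvalue:
  λ = 4: with am = 5 and gm = 3, the partition is not yet determined (e.g. several partitions of 5 into 3 parts exist). Let N = A − (4)·I. Computing rank(N^1) = 2, rank(N^2) = 0; the number of blocks of size ≥ j is rank(N^{j−1}) − rank(N^j), giving [3, 2]. So we have 2 block(s) of size 2, 1 block(s) of size 1 → block sizes [2, 2, 1]

Assembling the blocks gives a Jordan form
J =
  [4, 1, 0, 0, 0]
  [0, 4, 0, 0, 0]
  [0, 0, 4, 1, 0]
  [0, 0, 0, 4, 0]
  [0, 0, 0, 0, 4]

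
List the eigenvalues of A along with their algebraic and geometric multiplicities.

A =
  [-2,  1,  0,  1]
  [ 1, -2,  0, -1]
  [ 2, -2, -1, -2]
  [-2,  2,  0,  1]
λ = -1: alg = 4, geom = 3

Step 1 — factor the characteristic polynomial to read off the algebraic multiplicities:
  χ_A(x) = (x + 1)^4

Step 2 — compute geometric multiplicities via the rank-nullity identity g(λ) = n − rank(A − λI):
  rank(A − (-1)·I) = 1, so dim ker(A − (-1)·I) = n − 1 = 3

Summary:
  λ = -1: algebraic multiplicity = 4, geometric multiplicity = 3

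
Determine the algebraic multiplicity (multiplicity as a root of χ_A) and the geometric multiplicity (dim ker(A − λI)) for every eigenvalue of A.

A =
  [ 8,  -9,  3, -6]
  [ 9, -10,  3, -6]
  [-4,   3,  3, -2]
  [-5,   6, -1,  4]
λ = -1: alg = 1, geom = 1; λ = 2: alg = 3, geom = 2

Step 1 — factor the characteristic polynomial to read off the algebraic multiplicities:
  χ_A(x) = (x - 2)^3*(x + 1)

Step 2 — compute geometric multiplicities via the rank-nullity identity g(λ) = n − rank(A − λI):
  rank(A − (-1)·I) = 3, so dim ker(A − (-1)·I) = n − 3 = 1
  rank(A − (2)·I) = 2, so dim ker(A − (2)·I) = n − 2 = 2

Summary:
  λ = -1: algebraic multiplicity = 1, geometric multiplicity = 1
  λ = 2: algebraic multiplicity = 3, geometric multiplicity = 2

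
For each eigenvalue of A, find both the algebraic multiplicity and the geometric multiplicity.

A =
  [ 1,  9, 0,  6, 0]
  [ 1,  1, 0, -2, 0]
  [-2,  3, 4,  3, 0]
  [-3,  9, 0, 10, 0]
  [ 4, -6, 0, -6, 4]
λ = 4: alg = 5, geom = 3

Step 1 — factor the characteristic polynomial to read off the algebraic multiplicities:
  χ_A(x) = (x - 4)^5

Step 2 — compute geometric multiplicities via the rank-nullity identity g(λ) = n − rank(A − λI):
  rank(A − (4)·I) = 2, so dim ker(A − (4)·I) = n − 2 = 3

Summary:
  λ = 4: algebraic multiplicity = 5, geometric multiplicity = 3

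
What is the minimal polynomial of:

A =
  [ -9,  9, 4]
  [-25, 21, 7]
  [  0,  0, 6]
x^3 - 18*x^2 + 108*x - 216

The characteristic polynomial is χ_A(x) = (x - 6)^3, so the eigenvalues are known. The minimal polynomial is
  m_A(x) = Π_λ (x − λ)^{k_λ}
where k_λ is the size of the *largest* Jordan block for λ (equivalently, the smallest k with (A − λI)^k v = 0 for every generalised eigenvector v of λ).

  λ = 6: largest Jordan block has size 3, contributing (x − 6)^3

So m_A(x) = (x - 6)^3 = x^3 - 18*x^2 + 108*x - 216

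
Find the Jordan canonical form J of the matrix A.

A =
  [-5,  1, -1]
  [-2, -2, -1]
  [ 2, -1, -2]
J_2(-3) ⊕ J_1(-3)

The characteristic polynomial is
  det(x·I − A) = x^3 + 9*x^2 + 27*x + 27 = (x + 3)^3

Eigenvalues and multiplicities (the geometric multiplicity of λ is n − rank(A − λI), which equals the number of Jordan blocks for λ):
  λ = -3: algebraic multiplicity = 3, geometric multiplicity = 2

Determining the block sizes for each eigenvalue:
  λ = -3: 2 blocks summing to 3 forces exactly one block of size 2 and the rest size 1 → block sizes [2, 1]

Assembling the blocks gives a Jordan form
J =
  [-3,  1,  0]
  [ 0, -3,  0]
  [ 0,  0, -3]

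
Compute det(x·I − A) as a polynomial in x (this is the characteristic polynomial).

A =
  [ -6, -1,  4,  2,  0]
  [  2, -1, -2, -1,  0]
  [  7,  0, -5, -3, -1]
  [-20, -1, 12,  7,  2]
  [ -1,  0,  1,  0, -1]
x^5 + 6*x^4 + 12*x^3 + 8*x^2

Expanding det(x·I − A) (e.g. by cofactor expansion or by noting that A is similar to its Jordan form J, which has the same characteristic polynomial as A) gives
  χ_A(x) = x^5 + 6*x^4 + 12*x^3 + 8*x^2
which factors as x^2*(x + 2)^3. The eigenvalues (with algebraic multiplicities) are λ = -2 with multiplicity 3, λ = 0 with multiplicity 2.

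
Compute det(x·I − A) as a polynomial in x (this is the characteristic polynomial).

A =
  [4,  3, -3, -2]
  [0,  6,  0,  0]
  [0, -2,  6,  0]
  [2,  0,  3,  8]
x^4 - 24*x^3 + 216*x^2 - 864*x + 1296

Expanding det(x·I − A) (e.g. by cofactor expansion or by noting that A is similar to its Jordan form J, which has the same characteristic polynomial as A) gives
  χ_A(x) = x^4 - 24*x^3 + 216*x^2 - 864*x + 1296
which factors as (x - 6)^4. The eigenvalues (with algebraic multiplicities) are λ = 6 with multiplicity 4.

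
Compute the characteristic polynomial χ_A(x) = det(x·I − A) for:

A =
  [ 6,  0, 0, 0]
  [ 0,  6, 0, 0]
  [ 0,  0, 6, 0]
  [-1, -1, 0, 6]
x^4 - 24*x^3 + 216*x^2 - 864*x + 1296

Expanding det(x·I − A) (e.g. by cofactor expansion or by noting that A is similar to its Jordan form J, which has the same characteristic polynomial as A) gives
  χ_A(x) = x^4 - 24*x^3 + 216*x^2 - 864*x + 1296
which factors as (x - 6)^4. The eigenvalues (with algebraic multiplicities) are λ = 6 with multiplicity 4.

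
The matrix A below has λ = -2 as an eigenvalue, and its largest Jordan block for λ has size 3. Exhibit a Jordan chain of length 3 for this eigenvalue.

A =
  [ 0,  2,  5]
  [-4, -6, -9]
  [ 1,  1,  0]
A Jordan chain for λ = -2 of length 3:
v_1 = (1, -1, 0)ᵀ
v_2 = (2, -4, 1)ᵀ
v_3 = (1, 0, 0)ᵀ

Let N = A − (-2)·I. We want v_3 with N^3 v_3 = 0 but N^2 v_3 ≠ 0; then v_{j-1} := N · v_j for j = 3, …, 2.

Pick v_3 = (1, 0, 0)ᵀ.
Then v_2 = N · v_3 = (2, -4, 1)ᵀ.
Then v_1 = N · v_2 = (1, -1, 0)ᵀ.

Sanity check: (A − (-2)·I) v_1 = (0, 0, 0)ᵀ = 0. ✓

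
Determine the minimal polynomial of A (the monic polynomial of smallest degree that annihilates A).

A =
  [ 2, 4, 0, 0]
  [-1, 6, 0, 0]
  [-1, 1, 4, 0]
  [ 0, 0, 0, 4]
x^3 - 12*x^2 + 48*x - 64

The characteristic polynomial is χ_A(x) = (x - 4)^4, so the eigenvalues are known. The minimal polynomial is
  m_A(x) = Π_λ (x − λ)^{k_λ}
where k_λ is the size of the *largest* Jordan block for λ (equivalently, the smallest k with (A − λI)^k v = 0 for every generalised eigenvector v of λ).

  λ = 4: largest Jordan block has size 3, contributing (x − 4)^3

So m_A(x) = (x - 4)^3 = x^3 - 12*x^2 + 48*x - 64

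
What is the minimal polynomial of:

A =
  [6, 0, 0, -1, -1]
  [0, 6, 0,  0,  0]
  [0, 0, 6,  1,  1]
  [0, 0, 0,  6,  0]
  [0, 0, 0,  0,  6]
x^2 - 12*x + 36

The characteristic polynomial is χ_A(x) = (x - 6)^5, so the eigenvalues are known. The minimal polynomial is
  m_A(x) = Π_λ (x − λ)^{k_λ}
where k_λ is the size of the *largest* Jordan block for λ (equivalently, the smallest k with (A − λI)^k v = 0 for every generalised eigenvector v of λ).

  λ = 6: largest Jordan block has size 2, contributing (x − 6)^2

So m_A(x) = (x - 6)^2 = x^2 - 12*x + 36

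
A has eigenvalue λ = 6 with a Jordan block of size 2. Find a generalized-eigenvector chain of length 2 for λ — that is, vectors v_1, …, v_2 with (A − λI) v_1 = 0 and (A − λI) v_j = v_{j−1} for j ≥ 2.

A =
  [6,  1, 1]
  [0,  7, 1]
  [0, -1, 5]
A Jordan chain for λ = 6 of length 2:
v_1 = (1, 1, -1)ᵀ
v_2 = (0, 1, 0)ᵀ

Let N = A − (6)·I. We want v_2 with N^2 v_2 = 0 but N^1 v_2 ≠ 0; then v_{j-1} := N · v_j for j = 2, …, 2.

Pick v_2 = (0, 1, 0)ᵀ.
Then v_1 = N · v_2 = (1, 1, -1)ᵀ.

Sanity check: (A − (6)·I) v_1 = (0, 0, 0)ᵀ = 0. ✓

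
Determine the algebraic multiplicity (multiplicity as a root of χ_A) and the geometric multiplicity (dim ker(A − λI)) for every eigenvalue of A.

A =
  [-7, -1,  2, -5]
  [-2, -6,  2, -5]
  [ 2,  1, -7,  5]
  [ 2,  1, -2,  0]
λ = -5: alg = 4, geom = 3

Step 1 — factor the characteristic polynomial to read off the algebraic multiplicities:
  χ_A(x) = (x + 5)^4

Step 2 — compute geometric multiplicities via the rank-nullity identity g(λ) = n − rank(A − λI):
  rank(A − (-5)·I) = 1, so dim ker(A − (-5)·I) = n − 1 = 3

Summary:
  λ = -5: algebraic multiplicity = 4, geometric multiplicity = 3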